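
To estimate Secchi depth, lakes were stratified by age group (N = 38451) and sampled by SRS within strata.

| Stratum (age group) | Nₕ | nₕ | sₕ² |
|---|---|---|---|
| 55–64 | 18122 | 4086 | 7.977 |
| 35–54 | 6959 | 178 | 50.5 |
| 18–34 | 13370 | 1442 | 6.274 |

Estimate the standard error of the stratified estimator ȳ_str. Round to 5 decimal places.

0.09930

Var(ȳ_str) = Σₕ Wₕ²(1 − fₕ)sₕ²/nₕ with Wₕ = Nₕ/N, N = 38451.
55–64: Wₕ = 0.47130114; term = 0.47130114²·(1 − 0.22547180)·7.977/4086 = 3.3587327 × 10^-4.
35–54: Wₕ = 0.18098359; term = 0.18098359²·(1 − 0.02557839)·50.5/178 = 0.0090551715.
18–34: Wₕ = 0.34771527; term = 0.34771527²·(1 − 0.10785340)·6.274/1442 = 4.6931346 × 10^-4.
Sum = 0.0098603582.
SE = √(0.0098603582) = 0.09930.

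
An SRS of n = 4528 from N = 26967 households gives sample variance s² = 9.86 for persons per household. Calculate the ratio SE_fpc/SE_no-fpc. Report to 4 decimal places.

f = n/N = 4528/26967 = 0.16790893.
SE_no-fpc = √(s²/n) = 0.046664353; SE_fpc = √((1−f)s²/n) = 0.042566768.
Ratio = √(1−f) = 0.91219026.

0.9122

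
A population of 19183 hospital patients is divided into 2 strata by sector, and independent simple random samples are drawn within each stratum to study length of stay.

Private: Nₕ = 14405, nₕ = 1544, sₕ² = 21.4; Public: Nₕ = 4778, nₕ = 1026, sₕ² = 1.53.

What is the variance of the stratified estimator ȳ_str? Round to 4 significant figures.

0.007050

Var(ȳ_str) = Σₕ Wₕ²(1 − fₕ)sₕ²/nₕ with Wₕ = Nₕ/N, N = 19183.
Private: Wₕ = 0.75092530; term = 0.75092530²·(1 − 0.10718501)·21.4/1544 = 0.0069778467.
Public: Wₕ = 0.24907470; term = 0.24907470²·(1 − 0.21473420)·1.53/1026 = 7.2647386 × 10^-5.
Sum = 0.0070504941.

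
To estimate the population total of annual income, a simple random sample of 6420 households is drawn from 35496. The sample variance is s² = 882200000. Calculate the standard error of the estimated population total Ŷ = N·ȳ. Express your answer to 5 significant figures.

Var(Ŷ) = N²·Var(ȳ) = N²·(1 − n/N)·s²/n.
f = 6420/35496 = 0.18086545; Var(ȳ) = 0.81913455·882200000/6420 = 112560.83.
Var(Ŷ) = 35496² · 112560.83 = 1.4182282 × 10^14.
SE(Ŷ) = √(1.4182282 × 10^14) = 1.1909 × 10^7.

1.1909 × 10^7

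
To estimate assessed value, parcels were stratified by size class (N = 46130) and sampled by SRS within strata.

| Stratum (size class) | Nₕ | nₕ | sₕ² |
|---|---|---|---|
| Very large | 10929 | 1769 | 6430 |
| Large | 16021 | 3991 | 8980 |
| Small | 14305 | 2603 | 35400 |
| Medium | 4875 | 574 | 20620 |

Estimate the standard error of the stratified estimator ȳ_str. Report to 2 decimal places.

1.34

Var(ȳ_str) = Σₕ Wₕ²(1 − fₕ)sₕ²/nₕ with Wₕ = Nₕ/N, N = 46130.
Very large: Wₕ = 0.23691741; term = 0.23691741²·(1 − 0.16186293)·6430/1769 = 0.17099843.
Large: Wₕ = 0.34730111; term = 0.34730111²·(1 − 0.24911054)·8980/3991 = 0.20379004.
Small: Wₕ = 0.31010189; term = 0.31010189²·(1 − 0.18196435)·35400/2603 = 1.0698186.
Medium: Wₕ = 0.10567960; term = 0.10567960²·(1 − 0.11774359)·20620/574 = 0.35395978.
Sum = 1.7985669.
SE = √(1.7985669) = 1.34.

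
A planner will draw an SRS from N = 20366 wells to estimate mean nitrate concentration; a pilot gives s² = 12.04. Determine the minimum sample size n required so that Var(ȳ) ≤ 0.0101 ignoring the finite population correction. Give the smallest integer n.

Without fpc, n₀ = s²/D = 12.04/0.0101 = 1192.0792.
Rounding up, n = 1193.

1193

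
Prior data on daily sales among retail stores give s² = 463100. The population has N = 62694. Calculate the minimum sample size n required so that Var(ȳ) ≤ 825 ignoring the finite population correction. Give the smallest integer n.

Without fpc, n₀ = s²/D = 463100/825 = 561.3333.
Rounding up, n = 562.

562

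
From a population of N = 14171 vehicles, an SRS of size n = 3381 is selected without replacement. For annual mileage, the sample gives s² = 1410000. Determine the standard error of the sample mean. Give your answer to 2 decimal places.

17.82

Under SRS without replacement, Var(ȳ) = (1 − f)·s²/n with f = n/N = 3381/14171 = 0.23858584.
Var(ȳ) = (1 − 0.23858584)·1410000/3381 = 0.76141416·417.03638 = 317.5374.
SE(ȳ) = √(317.5374) = 17.82.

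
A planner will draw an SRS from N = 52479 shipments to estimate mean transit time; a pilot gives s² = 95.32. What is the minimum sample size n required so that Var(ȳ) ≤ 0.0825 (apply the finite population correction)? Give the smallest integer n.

1131

Without fpc, n₀ = s²/D = 95.32/0.0825 = 1155.3939.
With fpc, (1 − n/N)·s²/n ≤ D requires n ≥ n₀/(1 + n₀/N) = 1155.3939/(1 + 1155.3939/52479) = 1130.5044.
Rounding up, n = 1131.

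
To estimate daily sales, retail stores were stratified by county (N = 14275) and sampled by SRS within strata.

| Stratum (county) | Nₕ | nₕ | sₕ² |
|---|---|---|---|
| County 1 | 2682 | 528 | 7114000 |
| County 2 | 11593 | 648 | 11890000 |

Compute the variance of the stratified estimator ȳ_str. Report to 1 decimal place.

11807.2

Var(ȳ_str) = Σₕ Wₕ²(1 − fₕ)sₕ²/nₕ with Wₕ = Nₕ/N, N = 14275.
County 1: Wₕ = 0.18788091; term = 0.18788091²·(1 − 0.19686801)·7114000/528 = 381.97257.
County 2: Wₕ = 0.81211909; term = 0.81211909²·(1 − 0.05589580)·11890000/648 = 11425.263.
Sum = 11807.236.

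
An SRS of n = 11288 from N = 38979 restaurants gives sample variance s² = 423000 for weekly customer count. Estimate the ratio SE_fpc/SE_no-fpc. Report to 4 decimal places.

0.8429

f = n/N = 11288/38979 = 0.28959183.
SE_no-fpc = √(s²/n) = 6.121554; SE_fpc = √((1−f)s²/n) = 5.1595955.
Ratio = √(1−f) = 0.84285715.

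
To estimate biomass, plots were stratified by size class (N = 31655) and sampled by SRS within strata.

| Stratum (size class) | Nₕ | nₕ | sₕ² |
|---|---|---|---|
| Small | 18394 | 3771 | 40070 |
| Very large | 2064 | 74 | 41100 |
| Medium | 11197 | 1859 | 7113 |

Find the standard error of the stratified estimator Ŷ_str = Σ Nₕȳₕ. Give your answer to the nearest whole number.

74427

Var(Ŷ_str) = Σₕ Nₕ²(1 − fₕ)sₕ²/nₕ.
Small: 18394²·(1 − 3771/18394)·40070/3771 = 2.8580872 × 10^9.
Very large: 2064²·(1 − 74/2064)·41100/74 = 2.2812499 × 10^9.
Medium: 11197²·(1 − 1859/11197)·7113/1859 = 4.0006353 × 10^8.
Sum = 5.5394006 × 10^9.
SE = √(5.5394006 × 10^9) = 74427.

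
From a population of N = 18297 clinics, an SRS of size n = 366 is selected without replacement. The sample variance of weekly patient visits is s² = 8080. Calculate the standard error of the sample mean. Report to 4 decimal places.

4.6513

Under SRS without replacement, Var(ȳ) = (1 − f)·s²/n with f = n/N = 366/18297 = 0.02000328.
Var(ȳ) = (1 − 0.02000328)·8080/366 = 0.97999672·22.076503 = 21.6349.
SE(ȳ) = √(21.6349) = 4.6513.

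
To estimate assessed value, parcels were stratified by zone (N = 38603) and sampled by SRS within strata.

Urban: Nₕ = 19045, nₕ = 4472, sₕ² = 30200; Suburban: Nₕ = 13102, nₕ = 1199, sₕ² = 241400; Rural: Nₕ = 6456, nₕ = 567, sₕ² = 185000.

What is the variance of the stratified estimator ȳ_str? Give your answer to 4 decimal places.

Var(ȳ_str) = Σₕ Wₕ²(1 − fₕ)sₕ²/nₕ with Wₕ = Nₕ/N, N = 38603.
Urban: Wₕ = 0.49335544; term = 0.49335544²·(1 − 0.23481229)·30200/4472 = 1.2577461.
Suburban: Wₕ = 0.33940367; term = 0.33940367²·(1 − 0.09151275)·241400/1199 = 21.070265.
Rural: Wₕ = 0.16724089; term = 0.16724089²·(1 − 0.08782528)·185000/567 = 8.3243749.
Sum = 30.652386.

30.6524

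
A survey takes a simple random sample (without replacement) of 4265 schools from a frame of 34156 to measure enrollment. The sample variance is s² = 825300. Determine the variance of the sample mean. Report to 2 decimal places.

169.34

Under SRS without replacement, Var(ȳ) = (1 − f)·s²/n with f = n/N = 4265/34156 = 0.12486825.
Var(ȳ) = (1 − 0.12486825)·825300/4265 = 0.87513175·193.50528 = 169.34261.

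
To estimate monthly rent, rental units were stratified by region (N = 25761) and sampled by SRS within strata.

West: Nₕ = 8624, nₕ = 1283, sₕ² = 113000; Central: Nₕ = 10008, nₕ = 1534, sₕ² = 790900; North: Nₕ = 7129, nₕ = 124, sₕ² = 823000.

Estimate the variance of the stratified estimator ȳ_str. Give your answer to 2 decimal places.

573.74

Var(ȳ_str) = Σₕ Wₕ²(1 − fₕ)sₕ²/nₕ with Wₕ = Nₕ/N, N = 25761.
West: Wₕ = 0.33476961; term = 0.33476961²·(1 − 0.14877087)·113000/1283 = 8.4021479.
Central: Wₕ = 0.38849424; term = 0.38849424²·(1 − 0.15327738)·790900/1534 = 65.888032.
North: Wₕ = 0.27673615; term = 0.27673615²·(1 − 0.01739374)·823000/124 = 499.44707.
Sum = 573.73725.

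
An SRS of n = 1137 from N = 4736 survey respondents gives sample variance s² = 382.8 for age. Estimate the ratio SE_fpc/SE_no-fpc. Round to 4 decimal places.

0.8717

f = n/N = 1137/4736 = 0.24007601.
SE_no-fpc = √(s²/n) = 0.58023742; SE_fpc = √((1−f)s²/n) = 0.50581396.
Ratio = √(1−f) = 0.87173619.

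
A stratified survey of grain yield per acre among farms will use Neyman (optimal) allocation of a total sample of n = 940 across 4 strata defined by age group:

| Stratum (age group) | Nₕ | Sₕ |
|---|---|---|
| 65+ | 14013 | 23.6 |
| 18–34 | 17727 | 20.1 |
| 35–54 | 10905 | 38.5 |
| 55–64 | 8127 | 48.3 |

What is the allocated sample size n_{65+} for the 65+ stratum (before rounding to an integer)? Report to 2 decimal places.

207.33

Neyman allocation: nₕ = n·NₕSₕ / Σⱼ NⱼSⱼ.
Σ NⱼSⱼ = 14013·23.6 + 17727·20.1 + 10905·38.5 + 8127·48.3 = 1.4993961 × 10^6.
n_{65+} = 940·14013·23.6 / (1.4993961 × 10^6) = 207.33.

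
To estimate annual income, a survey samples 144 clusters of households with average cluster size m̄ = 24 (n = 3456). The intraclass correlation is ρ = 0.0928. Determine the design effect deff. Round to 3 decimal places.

deff = 1 + (24 − 1)·0.0928 = 1 + 2.1344 = 3.1344.

3.134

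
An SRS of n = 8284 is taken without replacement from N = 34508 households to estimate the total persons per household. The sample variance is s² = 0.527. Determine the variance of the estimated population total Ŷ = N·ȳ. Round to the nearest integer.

Var(Ŷ) = N²·Var(ȳ) = N²·(1 − n/N)·s²/n.
f = 8284/34508 = 0.24006028; Var(ȳ) = 0.75993972·0.527/8284 = 4.8344789 × 10^-5.
Var(Ŷ) = 34508² · (4.8344789 × 10^-5) = 57569.075.

57569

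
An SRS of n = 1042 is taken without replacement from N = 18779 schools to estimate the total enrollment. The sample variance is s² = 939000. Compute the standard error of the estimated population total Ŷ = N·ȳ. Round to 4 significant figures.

Var(Ŷ) = N²·Var(ȳ) = N²·(1 − n/N)·s²/n.
f = 1042/18779 = 0.05548751; Var(ȳ) = 0.94451249·939000/1042 = 851.14897.
Var(Ŷ) = 18779² · 851.14897 = 3.001584 × 10^11.
SE(Ŷ) = √(3.001584 × 10^11) = 547900.

547900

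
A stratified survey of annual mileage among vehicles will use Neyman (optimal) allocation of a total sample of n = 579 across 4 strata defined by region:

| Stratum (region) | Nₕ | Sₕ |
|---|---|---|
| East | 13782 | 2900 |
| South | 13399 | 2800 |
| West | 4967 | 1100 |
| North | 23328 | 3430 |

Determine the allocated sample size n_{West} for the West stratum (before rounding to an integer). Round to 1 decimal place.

19.4

Neyman allocation: nₕ = n·NₕSₕ / Σⱼ NⱼSⱼ.
Σ NⱼSⱼ = 13782·2900 + 13399·2800 + 4967·1100 + 23328·3430 = 1.6296374 × 10^8.
n_{West} = 579·4967·1100 / (1.6296374 × 10^8) = 19.4.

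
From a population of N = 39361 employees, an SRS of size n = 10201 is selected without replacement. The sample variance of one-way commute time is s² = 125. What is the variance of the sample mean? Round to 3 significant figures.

Under SRS without replacement, Var(ȳ) = (1 − f)·s²/n with f = n/N = 10201/39361 = 0.25916516.
Var(ȳ) = (1 − 0.25916516)·125/10201 = 0.74083484·0.012253701 = 0.0090779683.

0.00908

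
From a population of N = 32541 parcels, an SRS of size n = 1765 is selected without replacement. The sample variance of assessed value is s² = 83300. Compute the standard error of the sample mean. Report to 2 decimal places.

Under SRS without replacement, Var(ȳ) = (1 − f)·s²/n with f = n/N = 1765/32541 = 0.05423927.
Var(ȳ) = (1 − 0.05423927)·83300/1765 = 0.94576073·47.195467 = 44.63562.
SE(ȳ) = √(44.63562) = 6.68.

6.68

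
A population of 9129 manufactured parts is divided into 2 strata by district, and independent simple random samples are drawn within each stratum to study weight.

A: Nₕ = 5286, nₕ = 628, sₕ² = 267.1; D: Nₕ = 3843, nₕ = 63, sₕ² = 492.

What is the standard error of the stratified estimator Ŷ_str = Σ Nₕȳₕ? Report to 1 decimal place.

11131.8

Var(Ŷ_str) = Σₕ Nₕ²(1 − fₕ)sₕ²/nₕ.
A: 5286²·(1 − 628/5286)·267.1/628 = 1.0472271 × 10^7.
D: 3843²·(1 − 63/3843)·492/63 = 1.1344536 × 10^8.
Sum = 1.2391763 × 10^8.
SE = √(1.2391763 × 10^8) = 11131.8.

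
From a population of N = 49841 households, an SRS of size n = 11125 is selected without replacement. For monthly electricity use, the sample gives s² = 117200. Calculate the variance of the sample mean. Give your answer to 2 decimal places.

8.18

Under SRS without replacement, Var(ȳ) = (1 − f)·s²/n with f = n/N = 11125/49841 = 0.22320981.
Var(ȳ) = (1 − 0.22320981)·117200/11125 = 0.77679019·10.534831 = 8.1833538.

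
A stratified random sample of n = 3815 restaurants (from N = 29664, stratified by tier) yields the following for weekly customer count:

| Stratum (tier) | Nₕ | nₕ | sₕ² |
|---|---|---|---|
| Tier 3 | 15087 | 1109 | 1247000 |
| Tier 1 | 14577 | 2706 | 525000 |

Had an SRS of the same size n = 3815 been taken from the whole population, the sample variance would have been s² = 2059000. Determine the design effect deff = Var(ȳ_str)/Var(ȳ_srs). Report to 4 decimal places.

0.6541

Var(ȳ_str) = Σ Wₕ²(1−fₕ)sₕ²/nₕ with Wₕ = Nₕ/29664:
  Tier 3: (15087/29664)²·(1−1109/15087)·1247000/1109 = 269.47806
  Tier 1: (14577/29664)²·(1−2706/14577)·525000/2706 = 38.152899
  → Var(ȳ_str) = 307.63096.
Var(ȳ_srs) = (1 − 3815/29664)·2059000/3815 = 470.30093.
deff = 307.63096 / 470.30093 = 0.6541.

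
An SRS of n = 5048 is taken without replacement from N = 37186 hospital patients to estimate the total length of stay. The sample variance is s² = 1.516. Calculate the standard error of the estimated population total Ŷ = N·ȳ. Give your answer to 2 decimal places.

Var(Ŷ) = N²·Var(ȳ) = N²·(1 − n/N)·s²/n.
f = 5048/37186 = 0.13575001; Var(ȳ) = 0.86424999·1.516/5048 = 2.5954893 × 10^-4.
Var(Ŷ) = 37186² · (2.5954893 × 10^-4) = 358903.9.
SE(Ŷ) = √(358903.9) = 599.09.

599.09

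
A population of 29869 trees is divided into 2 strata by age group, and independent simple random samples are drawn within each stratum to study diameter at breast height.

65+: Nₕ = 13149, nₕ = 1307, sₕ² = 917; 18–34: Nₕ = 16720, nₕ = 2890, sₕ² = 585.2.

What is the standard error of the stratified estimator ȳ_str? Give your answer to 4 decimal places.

Var(ȳ_str) = Σₕ Wₕ²(1 − fₕ)sₕ²/nₕ with Wₕ = Nₕ/N, N = 29869.
65+: Wₕ = 0.44022230; term = 0.44022230²·(1 − 0.09939919)·917/1307 = 0.12245321.
18–34: Wₕ = 0.55977770; term = 0.55977770²·(1 − 0.17284689)·585.2/2890 = 0.052483593.
Sum = 0.1749368.
SE = √(0.1749368) = 0.4183.

0.4183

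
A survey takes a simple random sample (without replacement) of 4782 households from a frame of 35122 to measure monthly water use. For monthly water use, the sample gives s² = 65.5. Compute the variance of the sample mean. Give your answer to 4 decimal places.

0.0118

Under SRS without replacement, Var(ȳ) = (1 − f)·s²/n with f = n/N = 4782/35122 = 0.13615398.
Var(ȳ) = (1 − 0.13615398)·65.5/4782 = 0.86384602·0.013697198 = 0.01183227.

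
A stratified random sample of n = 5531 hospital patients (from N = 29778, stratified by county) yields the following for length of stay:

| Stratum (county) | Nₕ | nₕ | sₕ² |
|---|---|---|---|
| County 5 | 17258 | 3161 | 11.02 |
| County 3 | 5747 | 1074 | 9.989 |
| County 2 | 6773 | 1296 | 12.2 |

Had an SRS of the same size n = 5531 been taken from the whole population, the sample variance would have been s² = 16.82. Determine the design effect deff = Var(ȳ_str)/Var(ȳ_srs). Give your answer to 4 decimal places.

Var(ȳ_str) = Σ Wₕ²(1−fₕ)sₕ²/nₕ with Wₕ = Nₕ/29778:
  County 5: (17258/29778)²·(1−3161/17258)·11.02/3161 = 9.5649612 × 10^-4
  County 3: (5747/29778)²·(1−1074/5747)·9.989/1074 = 2.8168496 × 10^-4
  County 2: (6773/29778)²·(1−1296/6773)·12.2/1296 = 3.9381077 × 10^-4
  → Var(ȳ_str) = 0.0016319919.
Var(ȳ_srs) = (1 − 5531/29778)·16.82/5531 = 0.0024761949.
deff = 0.0016319919 / 0.0024761949 = 0.6591.

0.6591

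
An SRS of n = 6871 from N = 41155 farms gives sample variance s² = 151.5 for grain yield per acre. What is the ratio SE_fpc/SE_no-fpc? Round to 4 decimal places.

f = n/N = 6871/41155 = 0.16695420.
SE_no-fpc = √(s²/n) = 0.1484897; SE_fpc = √((1−f)s²/n) = 0.13552855.
Ratio = √(1−f) = 0.91271343.

0.9127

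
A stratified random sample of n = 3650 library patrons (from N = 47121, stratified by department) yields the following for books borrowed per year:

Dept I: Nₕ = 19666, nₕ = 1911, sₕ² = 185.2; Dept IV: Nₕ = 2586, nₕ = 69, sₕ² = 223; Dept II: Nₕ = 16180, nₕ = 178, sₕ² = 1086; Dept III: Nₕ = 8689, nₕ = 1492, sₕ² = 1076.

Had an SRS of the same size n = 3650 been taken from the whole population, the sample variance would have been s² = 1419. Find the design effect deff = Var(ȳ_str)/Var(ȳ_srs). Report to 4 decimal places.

2.1092

Var(ȳ_str) = Σ Wₕ²(1−fₕ)sₕ²/nₕ with Wₕ = Nₕ/47121:
  Dept I: (19666/47121)²·(1−1911/19666)·185.2/1911 = 0.015240107
  Dept IV: (2586/47121)²·(1−69/2586)·223/69 = 0.0094741119
  Dept II: (16180/47121)²·(1−178/16180)·1086/178 = 0.71143235
  Dept III: (8689/47121)²·(1−1492/8689)·1076/1492 = 0.020311208
  → Var(ȳ_str) = 0.75645778.
Var(ȳ_srs) = (1 − 3650/47121)·1419/3650 = 0.35865316.
deff = 0.75645778 / 0.35865316 = 2.1092.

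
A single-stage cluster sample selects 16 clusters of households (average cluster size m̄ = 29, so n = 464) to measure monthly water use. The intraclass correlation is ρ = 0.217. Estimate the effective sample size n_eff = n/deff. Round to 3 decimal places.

65.574

deff = 1 + (29 − 1)·0.217 = 1 + 6.076 = 7.076.
n_eff = 464 / 7.076 = 65.574.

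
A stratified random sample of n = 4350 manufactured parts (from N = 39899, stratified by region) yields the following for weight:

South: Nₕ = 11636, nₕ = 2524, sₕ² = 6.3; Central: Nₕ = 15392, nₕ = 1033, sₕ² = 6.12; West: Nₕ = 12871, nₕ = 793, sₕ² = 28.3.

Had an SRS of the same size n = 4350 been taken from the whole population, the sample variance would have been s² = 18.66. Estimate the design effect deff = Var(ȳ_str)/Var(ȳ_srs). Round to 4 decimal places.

Var(ȳ_str) = Σ Wₕ²(1−fₕ)sₕ²/nₕ with Wₕ = Nₕ/39899:
  South: (11636/39899)²·(1−2524/11636)·6.3/2524 = 1.6624347 × 10^-4
  Central: (15392/39899)²·(1−1033/15392)·6.12/1033 = 8.2251974 × 10^-4
  West: (12871/39899)²·(1−793/12871)·28.3/793 = 0.0034849499
  → Var(ȳ_str) = 0.0044737131.
Var(ȳ_srs) = (1 − 4350/39899)·18.66/4350 = 0.0038219743.
deff = 0.0044737131 / 0.0038219743 = 1.1705.

1.1705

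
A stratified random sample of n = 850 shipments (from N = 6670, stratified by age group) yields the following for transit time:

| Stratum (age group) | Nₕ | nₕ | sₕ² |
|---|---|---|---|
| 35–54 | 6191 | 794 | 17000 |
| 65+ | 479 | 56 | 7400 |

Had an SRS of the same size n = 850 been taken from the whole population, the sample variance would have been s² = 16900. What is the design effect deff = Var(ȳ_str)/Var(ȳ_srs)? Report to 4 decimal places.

Var(ȳ_str) = Σ Wₕ²(1−fₕ)sₕ²/nₕ with Wₕ = Nₕ/6670:
  35–54: (6191/6670)²·(1−794/6191)·17000/794 = 16.080145
  65+: (479/6670)²·(1−56/479)·7400/56 = 0.60182179
  → Var(ȳ_str) = 16.681967.
Var(ȳ_srs) = (1 − 850/6670)·16900/850 = 17.34862.
deff = 16.681967 / 17.34862 = 0.9616.

0.9616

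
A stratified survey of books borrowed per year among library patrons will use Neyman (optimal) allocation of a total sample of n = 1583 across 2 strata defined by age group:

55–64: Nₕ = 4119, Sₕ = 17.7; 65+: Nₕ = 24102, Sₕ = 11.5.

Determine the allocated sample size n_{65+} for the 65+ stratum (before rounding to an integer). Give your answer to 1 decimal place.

Neyman allocation: nₕ = n·NₕSₕ / Σⱼ NⱼSⱼ.
Σ NⱼSⱼ = 4119·17.7 + 24102·11.5 = 350079.3.
n_{65+} = 1583·24102·11.5 / 350079.3 = 1253.3.

1253.3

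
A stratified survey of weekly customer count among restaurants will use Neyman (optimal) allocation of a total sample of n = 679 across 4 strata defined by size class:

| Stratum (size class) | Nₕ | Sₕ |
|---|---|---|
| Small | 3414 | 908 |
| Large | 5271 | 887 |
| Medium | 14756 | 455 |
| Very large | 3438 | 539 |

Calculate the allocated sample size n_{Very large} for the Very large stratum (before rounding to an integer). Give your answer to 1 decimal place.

77.0

Neyman allocation: nₕ = n·NₕSₕ / Σⱼ NⱼSⱼ.
Σ NⱼSⱼ = 3414·908 + 5271·887 + 14756·455 + 3438·539 = 1.6342351 × 10^7.
n_{Very large} = 679·3438·539 / (1.6342351 × 10^7) = 77.0.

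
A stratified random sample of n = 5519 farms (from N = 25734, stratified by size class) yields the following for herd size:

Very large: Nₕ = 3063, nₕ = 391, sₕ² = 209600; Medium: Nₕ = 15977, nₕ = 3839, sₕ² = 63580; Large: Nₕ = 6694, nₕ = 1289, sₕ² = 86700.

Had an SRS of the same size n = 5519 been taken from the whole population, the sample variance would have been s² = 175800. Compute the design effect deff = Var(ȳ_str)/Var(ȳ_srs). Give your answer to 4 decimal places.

Var(ȳ_str) = Σ Wₕ²(1−fₕ)sₕ²/nₕ with Wₕ = Nₕ/25734:
  Very large: (3063/25734)²·(1−391/3063)·209600/391 = 6.6249618
  Medium: (15977/25734)²·(1−3839/15977)·63580/3839 = 4.849871
  Large: (6694/25734)²·(1−1289/6694)·86700/1289 = 3.674794
  → Var(ȳ_str) = 15.149627.
Var(ȳ_srs) = (1 − 5519/25734)·175800/5519 = 25.022167.
deff = 15.149627 / 25.022167 = 0.6054.

0.6054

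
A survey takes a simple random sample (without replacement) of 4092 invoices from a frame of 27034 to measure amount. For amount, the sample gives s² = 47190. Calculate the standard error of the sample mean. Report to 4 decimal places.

Under SRS without replacement, Var(ȳ) = (1 − f)·s²/n with f = n/N = 4092/27034 = 0.15136495.
Var(ȳ) = (1 − 0.15136495)·47190/4092 = 0.84863505·11.532258 = 9.7866784.
SE(ȳ) = √(9.7866784) = 3.1284.

3.1284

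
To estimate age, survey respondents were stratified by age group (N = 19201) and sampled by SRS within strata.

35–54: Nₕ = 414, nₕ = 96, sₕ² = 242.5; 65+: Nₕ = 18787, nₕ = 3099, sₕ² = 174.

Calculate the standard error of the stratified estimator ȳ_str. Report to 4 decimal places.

Var(ȳ_str) = Σₕ Wₕ²(1 − fₕ)sₕ²/nₕ with Wₕ = Nₕ/N, N = 19201.
35–54: Wₕ = 0.02156138; term = 0.02156138²·(1 − 0.23188406)·242.5/96 = 9.0202853 × 10^-4.
65+: Wₕ = 0.97843862; term = 0.97843862²·(1 − 0.16495449)·174/3099 = 0.044885389.
Sum = 0.045787418.
SE = √(0.045787418) = 0.2140.

0.2140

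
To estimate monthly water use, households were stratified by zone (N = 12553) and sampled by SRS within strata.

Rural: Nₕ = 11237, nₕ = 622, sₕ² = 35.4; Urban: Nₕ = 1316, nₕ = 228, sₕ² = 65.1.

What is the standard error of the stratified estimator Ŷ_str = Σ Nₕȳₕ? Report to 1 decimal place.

Var(Ŷ_str) = Σₕ Nₕ²(1 − fₕ)sₕ²/nₕ.
Rural: 11237²·(1 − 622/11237)·35.4/622 = 6.7886475 × 10^6.
Urban: 1316²·(1 − 228/1316)·65.1/228 = 408818.86.
Sum = 7.1974664 × 10^6.
SE = √(7.1974664 × 10^6) = 2682.8.

2682.8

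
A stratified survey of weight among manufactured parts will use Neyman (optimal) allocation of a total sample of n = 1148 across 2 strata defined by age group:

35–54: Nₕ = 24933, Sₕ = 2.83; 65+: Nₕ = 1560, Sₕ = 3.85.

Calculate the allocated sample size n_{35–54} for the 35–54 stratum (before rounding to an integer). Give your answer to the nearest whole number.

1058

Neyman allocation: nₕ = n·NₕSₕ / Σⱼ NⱼSⱼ.
Σ NⱼSⱼ = 24933·2.83 + 1560·3.85 = 76566.39.
n_{35–54} = 1148·24933·2.83 / 76566.39 = 1058.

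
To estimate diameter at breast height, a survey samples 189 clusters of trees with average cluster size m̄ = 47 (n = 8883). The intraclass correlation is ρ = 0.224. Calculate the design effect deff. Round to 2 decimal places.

11.30

deff = 1 + (47 − 1)·0.224 = 1 + 10.304 = 11.304.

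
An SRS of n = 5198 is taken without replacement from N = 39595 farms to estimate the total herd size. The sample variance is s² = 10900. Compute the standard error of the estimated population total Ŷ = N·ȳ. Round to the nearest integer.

53441

Var(Ŷ) = N²·Var(ȳ) = N²·(1 − n/N)·s²/n.
f = 5198/39595 = 0.13127920; Var(ȳ) = 0.86872080·10900/5198 = 1.8216731.
Var(Ŷ) = 39595² · 1.8216731 = 2.8559536 × 10^9.
SE(Ŷ) = √(2.8559536 × 10^9) = 53441.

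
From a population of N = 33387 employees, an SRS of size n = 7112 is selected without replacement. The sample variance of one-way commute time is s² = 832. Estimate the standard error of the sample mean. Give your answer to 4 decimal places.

0.3034

Under SRS without replacement, Var(ȳ) = (1 − f)·s²/n with f = n/N = 7112/33387 = 0.21301704.
Var(ȳ) = (1 − 0.21301704)·832/7112 = 0.78698296·0.11698538 = 0.092065498.
SE(ȳ) = √(0.092065498) = 0.3034.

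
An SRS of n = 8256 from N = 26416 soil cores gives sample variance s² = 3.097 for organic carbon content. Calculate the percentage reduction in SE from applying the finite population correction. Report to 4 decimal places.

f = n/N = 8256/26416 = 0.31253786.
SE_no-fpc = √(s²/n) = 0.019368044; SE_fpc = √((1−f)s²/n) = 0.016058691.
Ratio = √(1−f) = 0.82913337. Reduction = 100·(1 − 0.82913337) = 17.0867%.

17.0867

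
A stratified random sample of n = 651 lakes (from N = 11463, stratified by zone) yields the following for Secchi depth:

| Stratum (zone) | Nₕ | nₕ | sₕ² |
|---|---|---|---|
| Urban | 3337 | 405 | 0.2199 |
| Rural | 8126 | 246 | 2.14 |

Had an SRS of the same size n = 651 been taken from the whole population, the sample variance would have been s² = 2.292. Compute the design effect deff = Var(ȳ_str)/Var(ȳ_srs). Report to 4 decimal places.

Var(ȳ_str) = Σ Wₕ²(1−fₕ)sₕ²/nₕ with Wₕ = Nₕ/11463:
  Urban: (3337/11463)²·(1−405/3337)·0.2199/405 = 4.0429074 × 10^-5
  Rural: (8126/11463)²·(1−246/8126)·2.14/246 = 0.0042392118
  → Var(ȳ_str) = 0.0042796409.
Var(ȳ_srs) = (1 − 651/11463)·2.292/651 = 0.0033207897.
deff = 0.0042796409 / 0.0033207897 = 1.2887.

1.2887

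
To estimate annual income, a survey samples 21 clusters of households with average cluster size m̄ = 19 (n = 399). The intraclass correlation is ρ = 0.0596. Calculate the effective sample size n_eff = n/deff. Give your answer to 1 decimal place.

192.5

deff = 1 + (19 − 1)·0.0596 = 1 + 1.0728 = 2.0728.
n_eff = 399 / 2.0728 = 192.5.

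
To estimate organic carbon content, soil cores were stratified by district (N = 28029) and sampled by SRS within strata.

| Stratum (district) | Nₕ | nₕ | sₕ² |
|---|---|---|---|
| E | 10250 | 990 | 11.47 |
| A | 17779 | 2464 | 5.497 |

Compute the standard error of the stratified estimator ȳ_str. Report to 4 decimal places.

0.0466

Var(ȳ_str) = Σₕ Wₕ²(1 − fₕ)sₕ²/nₕ with Wₕ = Nₕ/N, N = 28029.
E: Wₕ = 0.36569268; term = 0.36569268²·(1 − 0.09658537)·11.47/990 = 0.0013997416.
A: Wₕ = 0.63430732; term = 0.63430732²·(1 − 0.13859047)·5.497/2464 = 7.7320412 × 10^-4.
Sum = 0.0021729457.
SE = √(0.0021729457) = 0.0466.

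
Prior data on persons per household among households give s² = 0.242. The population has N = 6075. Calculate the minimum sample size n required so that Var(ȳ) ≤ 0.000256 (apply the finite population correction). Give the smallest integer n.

819

Without fpc, n₀ = s²/D = 0.242/0.000256 = 945.3125.
With fpc, (1 − n/N)·s²/n ≤ D requires n ≥ n₀/(1 + n₀/N) = 945.3125/(1 + 945.3125/6075) = 818.0225.
Rounding up, n = 819.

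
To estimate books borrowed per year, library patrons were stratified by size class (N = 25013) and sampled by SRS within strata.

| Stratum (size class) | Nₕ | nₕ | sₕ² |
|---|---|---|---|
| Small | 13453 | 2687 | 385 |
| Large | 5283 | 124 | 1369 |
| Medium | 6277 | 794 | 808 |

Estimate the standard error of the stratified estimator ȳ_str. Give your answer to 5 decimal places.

Var(ȳ_str) = Σₕ Wₕ²(1 − fₕ)sₕ²/nₕ with Wₕ = Nₕ/N, N = 25013.
Small: Wₕ = 0.53784032; term = 0.53784032²·(1 − 0.19973240)·385/2687 = 0.033169201.
Large: Wₕ = 0.21121017; term = 0.21121017²·(1 − 0.02347151)·1369/124 = 0.48094602.
Medium: Wₕ = 0.25094951; term = 0.25094951²·(1 − 0.12649355)·808/794 = 0.055979584.
Sum = 0.57009481.
SE = √(0.57009481) = 0.75505.

0.75505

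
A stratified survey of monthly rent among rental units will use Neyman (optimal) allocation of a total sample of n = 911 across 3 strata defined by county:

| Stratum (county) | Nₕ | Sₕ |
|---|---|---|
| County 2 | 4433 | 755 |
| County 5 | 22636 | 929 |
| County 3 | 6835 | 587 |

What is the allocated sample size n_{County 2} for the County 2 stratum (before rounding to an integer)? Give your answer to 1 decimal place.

107.4

Neyman allocation: nₕ = n·NₕSₕ / Σⱼ NⱼSⱼ.
Σ NⱼSⱼ = 4433·755 + 22636·929 + 6835·587 = 2.8387904 × 10^7.
n_{County 2} = 911·4433·755 / (2.8387904 × 10^7) = 107.4.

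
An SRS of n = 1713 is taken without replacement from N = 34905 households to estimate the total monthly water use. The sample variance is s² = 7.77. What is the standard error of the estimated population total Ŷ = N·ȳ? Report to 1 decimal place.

2292.4

Var(Ŷ) = N²·Var(ȳ) = N²·(1 − n/N)·s²/n.
f = 1713/34905 = 0.04907606; Var(ȳ) = 0.95092394·7.77/1713 = 0.0043132977.
Var(Ŷ) = 34905² · 0.0043132977 = 5.2551452 × 10^6.
SE(Ŷ) = √(5.2551452 × 10^6) = 2292.4.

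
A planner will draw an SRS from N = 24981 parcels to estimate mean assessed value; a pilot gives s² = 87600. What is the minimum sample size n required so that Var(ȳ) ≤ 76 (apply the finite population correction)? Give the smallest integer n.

1102

Without fpc, n₀ = s²/D = 87600/76 = 1152.6316.
With fpc, (1 − n/N)·s²/n ≤ D requires n ≥ n₀/(1 + n₀/N) = 1152.6316/(1 + 1152.6316/24981) = 1101.7944.
Rounding up, n = 1102.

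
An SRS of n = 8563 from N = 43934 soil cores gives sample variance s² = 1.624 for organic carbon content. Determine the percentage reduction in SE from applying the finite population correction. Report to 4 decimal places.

f = n/N = 8563/43934 = 0.19490600.
SE_no-fpc = √(s²/n) = 0.013771462; SE_fpc = √((1−f)s²/n) = 0.012356724.
Ratio = √(1−f) = 0.89727031. Reduction = 100·(1 − 0.89727031) = 10.2730%.

10.2730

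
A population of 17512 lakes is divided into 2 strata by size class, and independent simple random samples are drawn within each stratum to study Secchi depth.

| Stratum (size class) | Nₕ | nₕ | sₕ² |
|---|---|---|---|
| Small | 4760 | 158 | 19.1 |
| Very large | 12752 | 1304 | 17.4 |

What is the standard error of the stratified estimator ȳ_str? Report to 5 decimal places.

Var(ȳ_str) = Σₕ Wₕ²(1 − fₕ)sₕ²/nₕ with Wₕ = Nₕ/N, N = 17512.
Small: Wₕ = 0.27181361; term = 0.27181361²·(1 − 0.03319328)·19.1/158 = 0.0086349206.
Very large: Wₕ = 0.72818639; term = 0.72818639²·(1 − 0.10225847)·17.4/1304 = 0.0063519648.
Sum = 0.014986885.
SE = √(0.014986885) = 0.12242.

0.12242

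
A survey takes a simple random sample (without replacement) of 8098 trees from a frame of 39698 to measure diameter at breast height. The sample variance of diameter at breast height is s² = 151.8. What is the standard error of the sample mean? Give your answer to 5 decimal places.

0.12215

Under SRS without replacement, Var(ȳ) = (1 − f)·s²/n with f = n/N = 8098/39698 = 0.20399013.
Var(ȳ) = (1 − 0.20399013)·151.8/8098 = 0.79600987·0.018745369 = 0.014921499.
SE(ȳ) = √(0.014921499) = 0.12215.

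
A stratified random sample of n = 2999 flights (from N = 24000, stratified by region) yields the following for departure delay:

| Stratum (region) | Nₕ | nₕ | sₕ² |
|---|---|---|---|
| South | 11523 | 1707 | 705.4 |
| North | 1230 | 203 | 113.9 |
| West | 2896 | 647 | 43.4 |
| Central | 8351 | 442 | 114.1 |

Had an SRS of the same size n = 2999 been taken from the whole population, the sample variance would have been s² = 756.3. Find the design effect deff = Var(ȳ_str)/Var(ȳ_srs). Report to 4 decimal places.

0.5109

Var(ȳ_str) = Σ Wₕ²(1−fₕ)sₕ²/nₕ with Wₕ = Nₕ/24000:
  South: (11523/24000)²·(1−1707/11523)·705.4/1707 = 0.081148325
  North: (1230/24000)²·(1−203/1230)·113.9/203 = 0.0012304976
  West: (2896/24000)²·(1−647/2896)·43.4/647 = 7.5849195 × 10^-4
  Central: (8351/24000)²·(1−442/8351)·114.1/442 = 0.02960063
  → Var(ȳ_str) = 0.11273794.
Var(ȳ_srs) = (1 − 2999/24000)·756.3/2999 = 0.22067156.
deff = 0.11273794 / 0.22067156 = 0.5109.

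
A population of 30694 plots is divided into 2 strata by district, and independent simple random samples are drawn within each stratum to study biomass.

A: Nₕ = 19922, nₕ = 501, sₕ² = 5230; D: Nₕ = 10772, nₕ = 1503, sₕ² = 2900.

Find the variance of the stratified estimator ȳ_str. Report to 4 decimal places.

Var(ȳ_str) = Σₕ Wₕ²(1 − fₕ)sₕ²/nₕ with Wₕ = Nₕ/N, N = 30694.
A: Wₕ = 0.64905193; term = 0.64905193²·(1 − 0.02514808)·5230/501 = 4.2870792.
D: Wₕ = 0.35094807; term = 0.35094807²·(1 − 0.13952841)·2900/1503 = 0.20448491.
Sum = 4.4915641.

4.4916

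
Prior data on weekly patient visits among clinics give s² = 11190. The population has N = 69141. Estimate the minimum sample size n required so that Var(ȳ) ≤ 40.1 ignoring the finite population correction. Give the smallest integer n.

280

Without fpc, n₀ = s²/D = 11190/40.1 = 279.0524.
Rounding up, n = 280.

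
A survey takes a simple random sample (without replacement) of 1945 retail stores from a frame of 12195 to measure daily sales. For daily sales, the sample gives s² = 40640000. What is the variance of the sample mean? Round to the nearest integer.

Under SRS without replacement, Var(ȳ) = (1 − f)·s²/n with f = n/N = 1945/12195 = 0.15949159.
Var(ȳ) = (1 − 0.15949159)·40640000/1945 = 0.84050841·20894.602 = 17562.088.

17562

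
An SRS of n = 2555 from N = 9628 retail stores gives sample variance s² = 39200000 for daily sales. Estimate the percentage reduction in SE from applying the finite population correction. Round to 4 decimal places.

14.2895

f = n/N = 2555/9628 = 0.26537183.
SE_no-fpc = √(s²/n) = 123.86471; SE_fpc = √((1−f)s²/n) = 106.165.
Ratio = √(1−f) = 0.85710453. Reduction = 100·(1 − 0.85710453) = 14.2895%.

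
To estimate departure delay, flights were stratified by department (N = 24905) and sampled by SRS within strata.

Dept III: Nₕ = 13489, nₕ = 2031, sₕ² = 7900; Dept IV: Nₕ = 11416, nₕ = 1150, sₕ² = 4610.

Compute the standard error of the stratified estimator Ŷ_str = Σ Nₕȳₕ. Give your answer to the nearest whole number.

Var(Ŷ_str) = Σₕ Nₕ²(1 − fₕ)sₕ²/nₕ.
Dept III: 13489²·(1 − 2031/13489)·7900/2031 = 6.0118168 × 10^8.
Dept IV: 11416²·(1 − 1150/11416)·4610/1150 = 4.6980573 × 10^8.
Sum = 1.0709874 × 10^9.
SE = √(1.0709874 × 10^9) = 32726.

32726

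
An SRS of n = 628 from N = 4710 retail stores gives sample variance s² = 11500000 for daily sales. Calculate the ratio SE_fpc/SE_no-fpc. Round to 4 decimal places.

0.9309

f = n/N = 628/4710 = 0.13333333.
SE_no-fpc = √(s²/n) = 135.32222; SE_fpc = √((1−f)s²/n) = 125.97813.
Ratio = √(1−f) = 0.93094934.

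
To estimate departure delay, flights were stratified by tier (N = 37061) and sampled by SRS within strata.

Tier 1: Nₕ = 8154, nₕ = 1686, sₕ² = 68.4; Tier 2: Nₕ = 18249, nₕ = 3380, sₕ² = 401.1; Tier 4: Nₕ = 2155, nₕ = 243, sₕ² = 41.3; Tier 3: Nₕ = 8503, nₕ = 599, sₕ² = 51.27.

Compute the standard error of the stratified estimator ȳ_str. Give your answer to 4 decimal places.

0.1723

Var(ȳ_str) = Σₕ Wₕ²(1 − fₕ)sₕ²/nₕ with Wₕ = Nₕ/N, N = 37061.
Tier 1: Wₕ = 0.22001565; term = 0.22001565²·(1 − 0.20676968)·68.4/1686 = 0.0015577759.
Tier 2: Wₕ = 0.49240441; term = 0.49240441²·(1 − 0.18521563)·401.1/3380 = 0.023443504.
Tier 4: Wₕ = 0.05814738; term = 0.05814738²·(1 − 0.11276102)·41.3/243 = 5.0985264 × 10^-4.
Tier 3: Wₕ = 0.22943256; term = 0.22943256²·(1 − 0.07044573)·51.27/599 = 0.0041881414.
Sum = 0.029699274.
SE = √(0.029699274) = 0.1723.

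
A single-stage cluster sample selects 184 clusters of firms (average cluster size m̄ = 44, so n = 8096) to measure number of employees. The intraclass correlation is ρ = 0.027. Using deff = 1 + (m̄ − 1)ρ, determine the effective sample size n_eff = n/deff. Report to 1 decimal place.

deff = 1 + (44 − 1)·0.027 = 1 + 1.161 = 2.161.
n_eff = 8096 / 2.161 = 3746.4.

3746.4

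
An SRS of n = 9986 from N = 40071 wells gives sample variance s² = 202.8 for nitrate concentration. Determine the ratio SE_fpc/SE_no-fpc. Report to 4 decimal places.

0.8665

f = n/N = 9986/40071 = 0.24920766.
SE_no-fpc = √(s²/n) = 0.14250766; SE_fpc = √((1−f)s²/n) = 0.12348042.
Ratio = √(1−f) = 0.86648274.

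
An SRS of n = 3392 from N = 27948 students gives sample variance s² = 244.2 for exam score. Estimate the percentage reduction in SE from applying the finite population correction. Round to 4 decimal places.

f = n/N = 3392/27948 = 0.12136826.
SE_no-fpc = √(s²/n) = 0.26831497; SE_fpc = √((1−f)s²/n) = 0.251506.
Ratio = √(1−f) = 0.93735359. Reduction = 100·(1 − 0.93735359) = 6.2646%.

6.2646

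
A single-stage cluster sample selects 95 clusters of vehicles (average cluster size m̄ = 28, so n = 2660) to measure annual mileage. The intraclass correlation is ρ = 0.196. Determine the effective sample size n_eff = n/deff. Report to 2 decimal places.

deff = 1 + (28 − 1)·0.196 = 1 + 5.292 = 6.292.
n_eff = 2660 / 6.292 = 422.76.

422.76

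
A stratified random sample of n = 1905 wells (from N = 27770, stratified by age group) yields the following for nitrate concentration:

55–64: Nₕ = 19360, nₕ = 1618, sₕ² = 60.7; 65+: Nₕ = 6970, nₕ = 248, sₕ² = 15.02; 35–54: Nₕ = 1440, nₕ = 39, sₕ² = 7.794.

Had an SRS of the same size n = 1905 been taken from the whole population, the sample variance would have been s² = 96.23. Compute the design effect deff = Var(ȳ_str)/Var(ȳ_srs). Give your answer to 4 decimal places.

0.4445

Var(ȳ_str) = Σ Wₕ²(1−fₕ)sₕ²/nₕ with Wₕ = Nₕ/27770:
  55–64: (19360/27770)²·(1−1618/19360)·60.7/1618 = 0.016709611
  65+: (6970/27770)²·(1−248/6970)·15.02/248 = 0.003679576
  35–54: (1440/27770)²·(1−39/1440)·7.794/39 = 5.2281093 × 10^-4
  → Var(ȳ_str) = 0.020911998.
Var(ȳ_srs) = (1 − 1905/27770)·96.23/1905 = 0.047049185.
deff = 0.020911998 / 0.047049185 = 0.4445.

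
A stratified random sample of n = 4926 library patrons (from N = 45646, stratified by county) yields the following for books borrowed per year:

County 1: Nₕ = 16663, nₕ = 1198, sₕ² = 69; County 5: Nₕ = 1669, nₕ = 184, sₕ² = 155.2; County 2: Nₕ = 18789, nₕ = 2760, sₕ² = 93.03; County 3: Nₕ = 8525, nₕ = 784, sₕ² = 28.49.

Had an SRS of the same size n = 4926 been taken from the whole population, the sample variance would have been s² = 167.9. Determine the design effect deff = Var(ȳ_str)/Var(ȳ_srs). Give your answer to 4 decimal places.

Var(ȳ_str) = Σ Wₕ²(1−fₕ)sₕ²/nₕ with Wₕ = Nₕ/45646:
  County 1: (16663/45646)²·(1−1198/16663)·69/1198 = 0.0071234428
  County 5: (1669/45646)²·(1−184/1669)·155.2/184 = 0.0010033472
  County 2: (18789/45646)²·(1−2760/18789)·93.03/2760 = 0.0048721268
  County 3: (8525/45646)²·(1−784/8525)·28.49/784 = 0.0011509657
  → Var(ȳ_str) = 0.014149883.
Var(ȳ_srs) = (1 − 4926/45646)·167.9/4926 = 0.030406143.
deff = 0.014149883 / 0.030406143 = 0.4654.

0.4654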